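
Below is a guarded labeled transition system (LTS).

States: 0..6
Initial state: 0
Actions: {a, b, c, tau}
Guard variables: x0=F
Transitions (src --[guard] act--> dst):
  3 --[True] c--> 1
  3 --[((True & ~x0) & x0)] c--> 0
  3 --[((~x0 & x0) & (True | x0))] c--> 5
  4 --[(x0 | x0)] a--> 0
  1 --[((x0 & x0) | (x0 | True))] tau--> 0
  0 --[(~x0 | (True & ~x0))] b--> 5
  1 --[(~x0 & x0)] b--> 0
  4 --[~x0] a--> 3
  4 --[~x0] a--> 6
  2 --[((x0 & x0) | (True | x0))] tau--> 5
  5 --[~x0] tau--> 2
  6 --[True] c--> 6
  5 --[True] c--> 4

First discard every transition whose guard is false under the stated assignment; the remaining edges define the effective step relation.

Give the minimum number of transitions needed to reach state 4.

Layered search for 4:
  L0 = {0}
  L1 = {5}
  L2 = {2,4}
4 enters at depth 2; path b·c

Answer: 2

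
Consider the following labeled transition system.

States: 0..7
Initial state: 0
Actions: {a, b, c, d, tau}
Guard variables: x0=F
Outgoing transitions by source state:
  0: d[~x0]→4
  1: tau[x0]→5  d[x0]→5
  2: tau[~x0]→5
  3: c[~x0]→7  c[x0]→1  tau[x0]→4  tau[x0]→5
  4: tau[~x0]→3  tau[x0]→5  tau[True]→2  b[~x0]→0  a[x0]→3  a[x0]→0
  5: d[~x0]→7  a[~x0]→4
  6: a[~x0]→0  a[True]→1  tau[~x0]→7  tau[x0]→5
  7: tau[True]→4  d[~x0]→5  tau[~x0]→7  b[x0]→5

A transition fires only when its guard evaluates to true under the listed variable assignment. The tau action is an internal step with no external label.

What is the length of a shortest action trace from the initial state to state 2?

Breadth-first toward 2:
  Layer 0: {0}
  Layer 1: {4}
  Layer 2: {2,3}
2 enters at depth 2; path d·tau

Answer: 2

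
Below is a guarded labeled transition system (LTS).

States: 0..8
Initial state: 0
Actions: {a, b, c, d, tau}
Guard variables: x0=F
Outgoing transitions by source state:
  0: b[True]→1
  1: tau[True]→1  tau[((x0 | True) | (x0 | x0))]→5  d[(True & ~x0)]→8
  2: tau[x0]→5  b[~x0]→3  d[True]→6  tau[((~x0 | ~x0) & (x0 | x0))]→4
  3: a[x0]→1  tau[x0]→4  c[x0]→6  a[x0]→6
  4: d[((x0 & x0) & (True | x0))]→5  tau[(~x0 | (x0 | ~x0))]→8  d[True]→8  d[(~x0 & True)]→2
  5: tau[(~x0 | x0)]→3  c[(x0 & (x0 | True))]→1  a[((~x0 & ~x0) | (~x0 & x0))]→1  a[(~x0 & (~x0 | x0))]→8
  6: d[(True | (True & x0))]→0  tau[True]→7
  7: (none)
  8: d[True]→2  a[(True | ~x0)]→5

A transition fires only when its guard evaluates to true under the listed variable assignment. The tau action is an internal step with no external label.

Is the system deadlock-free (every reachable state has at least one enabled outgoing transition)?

Answer: DEADLOCK at state 3

Analysis:
Reach set: {0,1,2,3,5,6,7,8}
  0: b→1  [deg 1]
  1: d→8  tau→1  tau→5  [deg 3]
  2: b→3  d→6  [deg 2]
  3: ∅  [no exit]
  5: a→1  a→8  tau→3  [deg 3]
  6: d→0  tau→7  [deg 2]
  7: ∅  [no exit]
  8: a→5  d→2  [deg 2]
Path to 3: b·tau·tau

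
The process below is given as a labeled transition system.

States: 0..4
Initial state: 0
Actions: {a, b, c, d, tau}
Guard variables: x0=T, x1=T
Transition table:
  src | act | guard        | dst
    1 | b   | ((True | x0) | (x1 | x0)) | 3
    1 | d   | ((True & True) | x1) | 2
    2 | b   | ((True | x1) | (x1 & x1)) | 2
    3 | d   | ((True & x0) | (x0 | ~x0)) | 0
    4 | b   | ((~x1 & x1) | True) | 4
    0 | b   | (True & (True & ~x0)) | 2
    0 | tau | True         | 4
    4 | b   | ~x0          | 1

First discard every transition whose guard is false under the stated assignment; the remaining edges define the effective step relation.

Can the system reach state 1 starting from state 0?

6 transition(s) survive guard evaluation.
L0 = {0}
L1 = {4}  total {0,4}
R = {0,4}

Answer: UNREACHABLE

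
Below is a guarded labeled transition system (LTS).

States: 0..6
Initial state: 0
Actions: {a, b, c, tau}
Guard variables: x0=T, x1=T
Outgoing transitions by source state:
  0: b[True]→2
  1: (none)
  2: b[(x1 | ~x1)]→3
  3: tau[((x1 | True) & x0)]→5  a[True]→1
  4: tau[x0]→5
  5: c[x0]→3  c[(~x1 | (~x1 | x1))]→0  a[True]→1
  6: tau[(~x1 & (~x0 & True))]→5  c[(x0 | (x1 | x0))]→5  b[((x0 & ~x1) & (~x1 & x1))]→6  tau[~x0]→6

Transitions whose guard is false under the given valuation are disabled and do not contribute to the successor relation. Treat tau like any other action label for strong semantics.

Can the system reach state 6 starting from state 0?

9 transition(s) survive guard evaluation.
L0 = {0}
L1 = {2}  now seen {0,2}
L2 = {3}  now seen {0,2,3}
L3 = {1,5}  now seen {0,1,2,3,5}
R = {0,1,2,3,5}

Answer: UNREACHABLE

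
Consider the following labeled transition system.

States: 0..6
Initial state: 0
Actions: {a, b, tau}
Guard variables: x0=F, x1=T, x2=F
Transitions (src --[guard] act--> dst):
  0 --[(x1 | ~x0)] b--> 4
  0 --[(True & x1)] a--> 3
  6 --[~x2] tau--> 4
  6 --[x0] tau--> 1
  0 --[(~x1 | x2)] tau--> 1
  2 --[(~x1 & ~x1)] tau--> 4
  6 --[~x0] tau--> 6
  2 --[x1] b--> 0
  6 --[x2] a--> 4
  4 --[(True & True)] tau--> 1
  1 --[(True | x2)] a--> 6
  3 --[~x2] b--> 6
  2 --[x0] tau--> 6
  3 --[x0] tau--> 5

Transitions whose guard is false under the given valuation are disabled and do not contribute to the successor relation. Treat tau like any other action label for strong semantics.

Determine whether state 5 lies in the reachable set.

8 transition(s) survive guard evaluation.
depth 0: {0}
depth 1: {3,4}  cumulative {0,3,4}
depth 2: {1,6}  cumulative {0,1,3,4,6}
Reachable = {0,1,3,4,6}

Answer: UNREACHABLE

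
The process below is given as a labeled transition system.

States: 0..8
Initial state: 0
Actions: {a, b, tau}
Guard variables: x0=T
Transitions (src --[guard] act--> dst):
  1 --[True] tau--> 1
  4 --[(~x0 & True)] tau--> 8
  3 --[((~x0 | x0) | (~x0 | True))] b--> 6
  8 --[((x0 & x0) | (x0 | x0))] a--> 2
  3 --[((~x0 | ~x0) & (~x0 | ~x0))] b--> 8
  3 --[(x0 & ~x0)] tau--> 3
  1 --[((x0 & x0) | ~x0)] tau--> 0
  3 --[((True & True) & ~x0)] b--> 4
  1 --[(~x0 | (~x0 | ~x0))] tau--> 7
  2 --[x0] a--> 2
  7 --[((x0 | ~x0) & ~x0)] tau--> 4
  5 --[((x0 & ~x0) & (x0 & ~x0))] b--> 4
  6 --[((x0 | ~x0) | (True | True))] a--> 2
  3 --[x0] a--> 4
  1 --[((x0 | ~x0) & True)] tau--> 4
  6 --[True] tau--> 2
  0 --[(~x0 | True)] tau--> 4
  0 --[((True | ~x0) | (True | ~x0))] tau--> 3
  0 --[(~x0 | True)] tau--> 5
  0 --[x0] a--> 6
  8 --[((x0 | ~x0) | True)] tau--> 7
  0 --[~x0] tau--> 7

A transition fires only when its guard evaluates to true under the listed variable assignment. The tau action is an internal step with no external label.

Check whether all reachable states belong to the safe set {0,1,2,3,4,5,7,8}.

Answer: INVARIANT VIOLATED at state 6

Analysis:
Safe = {0,1,2,3,4,5,7,8}
Reachable = {0,2,3,4,5,6}
  0: safe
  2: safe
  3: safe
  4: safe
  5: safe
  6: VIOLATES
counterexample path to 6: a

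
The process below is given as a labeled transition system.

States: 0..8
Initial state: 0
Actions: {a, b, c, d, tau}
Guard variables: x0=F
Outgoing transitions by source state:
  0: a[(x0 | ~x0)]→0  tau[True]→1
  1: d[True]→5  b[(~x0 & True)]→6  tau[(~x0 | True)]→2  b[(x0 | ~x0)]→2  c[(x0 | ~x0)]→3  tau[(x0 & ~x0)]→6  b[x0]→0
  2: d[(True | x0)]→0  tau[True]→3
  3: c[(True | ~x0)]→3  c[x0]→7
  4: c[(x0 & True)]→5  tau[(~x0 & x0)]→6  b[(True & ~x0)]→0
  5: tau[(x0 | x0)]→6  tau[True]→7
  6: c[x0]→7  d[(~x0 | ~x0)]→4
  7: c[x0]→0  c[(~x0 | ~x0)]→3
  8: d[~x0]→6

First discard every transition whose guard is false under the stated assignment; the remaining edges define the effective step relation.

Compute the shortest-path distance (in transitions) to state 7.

Answer: 3

Trace:
BFS to 7:
  Layer 0: {0}
  Layer 1: {1}
  Layer 2: {2,3,5,6}
  Layer 3: {4,7}
depth(7)=3, e.g. tau·d·tau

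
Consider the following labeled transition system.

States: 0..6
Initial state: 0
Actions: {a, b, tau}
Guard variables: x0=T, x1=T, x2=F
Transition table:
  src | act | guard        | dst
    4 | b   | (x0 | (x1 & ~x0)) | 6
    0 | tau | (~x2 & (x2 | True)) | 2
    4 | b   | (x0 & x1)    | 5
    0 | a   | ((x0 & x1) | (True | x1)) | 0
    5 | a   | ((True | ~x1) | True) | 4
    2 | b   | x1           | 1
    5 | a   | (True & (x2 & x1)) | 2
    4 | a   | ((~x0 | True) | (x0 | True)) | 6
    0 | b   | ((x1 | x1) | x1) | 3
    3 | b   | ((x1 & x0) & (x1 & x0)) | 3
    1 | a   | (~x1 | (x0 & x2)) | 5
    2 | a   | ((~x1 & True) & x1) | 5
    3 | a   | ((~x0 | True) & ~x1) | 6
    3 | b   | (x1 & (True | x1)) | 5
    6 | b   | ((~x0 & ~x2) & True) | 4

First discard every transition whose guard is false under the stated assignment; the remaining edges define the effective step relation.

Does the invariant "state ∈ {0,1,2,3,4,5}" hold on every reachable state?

Answer: INVARIANT VIOLATED at state 6

Working:
Safe = {0,1,2,3,4,5}
R = {0,1,2,3,4,5,6}
  0: ok
  1: ok
  2: ok
  3: ok
  4: ok
  5: ok
  6: ✗ unsafe
counterexample path to 6: b·b·a·b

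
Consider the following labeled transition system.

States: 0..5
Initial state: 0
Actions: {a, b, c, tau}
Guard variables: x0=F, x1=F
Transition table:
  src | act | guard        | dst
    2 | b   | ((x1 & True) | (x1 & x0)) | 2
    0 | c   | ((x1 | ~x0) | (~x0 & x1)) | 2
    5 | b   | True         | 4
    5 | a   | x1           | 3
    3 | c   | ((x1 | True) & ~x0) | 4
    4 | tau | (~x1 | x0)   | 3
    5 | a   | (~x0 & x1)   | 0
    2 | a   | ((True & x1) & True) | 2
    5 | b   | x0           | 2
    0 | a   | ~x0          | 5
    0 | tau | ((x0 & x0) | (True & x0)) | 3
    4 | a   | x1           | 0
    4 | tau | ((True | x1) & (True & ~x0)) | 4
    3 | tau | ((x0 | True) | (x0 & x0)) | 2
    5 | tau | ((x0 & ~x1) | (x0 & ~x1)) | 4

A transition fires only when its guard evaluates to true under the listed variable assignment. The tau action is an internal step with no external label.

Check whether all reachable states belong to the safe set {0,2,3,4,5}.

Answer: INVARIANT HOLDS

Analysis:
Inv-set: {0,2,3,4,5}
Reachable = {0,2,3,4,5}
  0: ✓
  2: ✓
  3: ✓
  4: ✓
  5: ✓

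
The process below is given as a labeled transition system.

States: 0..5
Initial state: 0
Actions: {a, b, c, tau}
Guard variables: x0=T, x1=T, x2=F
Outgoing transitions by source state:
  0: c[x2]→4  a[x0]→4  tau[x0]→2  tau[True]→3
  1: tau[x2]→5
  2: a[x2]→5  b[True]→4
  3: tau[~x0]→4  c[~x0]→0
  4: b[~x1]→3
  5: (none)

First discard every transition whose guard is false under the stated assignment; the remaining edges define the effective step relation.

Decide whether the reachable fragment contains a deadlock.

R = {0,2,3,4}
  0: a→4  tau→2  tau→3  [3 exit(s)]
  2: b→4  [1 exit(s)]
  3: ∅  [deadlock]
  4: ∅  [deadlock]
witness 3: tau

Answer: DEADLOCK at state 3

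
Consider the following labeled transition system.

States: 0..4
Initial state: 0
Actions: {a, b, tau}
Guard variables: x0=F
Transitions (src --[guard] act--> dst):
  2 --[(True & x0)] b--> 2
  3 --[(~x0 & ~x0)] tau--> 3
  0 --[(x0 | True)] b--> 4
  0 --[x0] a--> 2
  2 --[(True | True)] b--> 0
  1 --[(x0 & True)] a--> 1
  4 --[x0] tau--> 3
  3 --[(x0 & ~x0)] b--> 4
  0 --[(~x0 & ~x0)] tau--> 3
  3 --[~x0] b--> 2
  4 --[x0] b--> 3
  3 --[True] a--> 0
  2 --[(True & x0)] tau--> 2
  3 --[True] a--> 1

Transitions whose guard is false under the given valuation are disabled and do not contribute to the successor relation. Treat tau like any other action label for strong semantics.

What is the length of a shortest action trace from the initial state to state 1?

Answer: 2

Analysis:
BFS to 1:
  L0 = {0}
  L1 = {3,4}
  L2 = {1,2}
1 enters at depth 2; path tau·a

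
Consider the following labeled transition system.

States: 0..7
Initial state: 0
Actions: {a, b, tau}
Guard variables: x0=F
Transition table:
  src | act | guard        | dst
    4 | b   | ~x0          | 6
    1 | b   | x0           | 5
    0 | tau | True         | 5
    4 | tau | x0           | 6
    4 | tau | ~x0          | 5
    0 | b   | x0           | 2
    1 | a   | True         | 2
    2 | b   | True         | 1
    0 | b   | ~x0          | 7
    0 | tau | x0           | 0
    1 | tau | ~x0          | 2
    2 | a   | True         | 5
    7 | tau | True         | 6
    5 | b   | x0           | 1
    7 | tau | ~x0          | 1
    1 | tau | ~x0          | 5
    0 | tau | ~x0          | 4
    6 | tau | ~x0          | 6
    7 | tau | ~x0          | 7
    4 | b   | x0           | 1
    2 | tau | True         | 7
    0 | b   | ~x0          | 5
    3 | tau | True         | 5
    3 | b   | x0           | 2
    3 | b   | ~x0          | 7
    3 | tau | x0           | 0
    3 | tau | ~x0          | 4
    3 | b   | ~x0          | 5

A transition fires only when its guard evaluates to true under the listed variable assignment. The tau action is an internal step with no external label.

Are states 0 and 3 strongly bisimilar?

Bisimulation quotient by refinement:
  P[0] = {{0,1,2,3,4,5,6,7}}
  P[1] = {{0,3,4},{1},{2},{5},{6,7}}
  P[2] = {{0,3},{1},{2},{4},{5},{6},{7}}
stable after 3 split(s): 7 block(s)
[0]={0,3}  [3]={0,3}

Answer: BISIMILAR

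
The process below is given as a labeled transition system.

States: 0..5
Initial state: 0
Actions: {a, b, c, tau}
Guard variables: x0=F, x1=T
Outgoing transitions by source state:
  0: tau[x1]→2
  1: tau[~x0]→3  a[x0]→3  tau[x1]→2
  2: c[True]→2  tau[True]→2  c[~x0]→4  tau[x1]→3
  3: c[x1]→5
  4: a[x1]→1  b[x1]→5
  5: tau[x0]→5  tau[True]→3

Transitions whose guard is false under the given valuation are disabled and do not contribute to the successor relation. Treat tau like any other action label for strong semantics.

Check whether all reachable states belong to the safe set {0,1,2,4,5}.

Answer: INVARIANT VIOLATED at state 3

Trace:
Inv-set: {0,1,2,4,5}
Reachable = {0,1,2,3,4,5}
  0: ok
  1: ok
  2: ok
  3: outside
  4: ok
  5: ok
witness against invariant: tau·tau → 3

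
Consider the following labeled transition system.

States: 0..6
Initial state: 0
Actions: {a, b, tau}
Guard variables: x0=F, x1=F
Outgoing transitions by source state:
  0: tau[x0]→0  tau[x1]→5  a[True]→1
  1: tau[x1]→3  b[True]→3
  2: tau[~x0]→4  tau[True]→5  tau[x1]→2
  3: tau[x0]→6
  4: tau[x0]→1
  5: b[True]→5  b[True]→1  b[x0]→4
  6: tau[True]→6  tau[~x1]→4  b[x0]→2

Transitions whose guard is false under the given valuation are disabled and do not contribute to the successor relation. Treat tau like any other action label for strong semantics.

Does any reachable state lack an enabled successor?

Answer: DEADLOCK at state 3

Analysis:
Reachable = {0,1,3}
  0: a→1  [1 out]
  1: b→3  [1 out]
  3: ∅  [STUCK]
trace reaching 3: a·b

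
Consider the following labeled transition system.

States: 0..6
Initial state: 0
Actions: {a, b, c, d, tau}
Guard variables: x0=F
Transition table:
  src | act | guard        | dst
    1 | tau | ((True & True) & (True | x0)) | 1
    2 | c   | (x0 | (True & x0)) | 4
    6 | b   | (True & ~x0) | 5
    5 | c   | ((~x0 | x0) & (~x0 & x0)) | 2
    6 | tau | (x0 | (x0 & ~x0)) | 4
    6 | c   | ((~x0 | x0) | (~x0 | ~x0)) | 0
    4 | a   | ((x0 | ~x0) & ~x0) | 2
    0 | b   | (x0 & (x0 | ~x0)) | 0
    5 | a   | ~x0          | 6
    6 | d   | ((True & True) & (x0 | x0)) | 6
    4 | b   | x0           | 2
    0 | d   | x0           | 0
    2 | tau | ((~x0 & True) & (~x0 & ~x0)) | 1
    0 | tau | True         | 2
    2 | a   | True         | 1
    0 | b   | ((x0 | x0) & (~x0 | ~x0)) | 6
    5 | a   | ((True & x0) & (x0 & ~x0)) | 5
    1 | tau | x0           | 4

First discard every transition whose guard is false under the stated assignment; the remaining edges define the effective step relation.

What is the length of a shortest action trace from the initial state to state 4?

Answer: UNREACHABLE

Trace:
BFS to 4:
  Layer 0: {0}
  Layer 1: {2}
  Layer 2: {1}
4 never appears.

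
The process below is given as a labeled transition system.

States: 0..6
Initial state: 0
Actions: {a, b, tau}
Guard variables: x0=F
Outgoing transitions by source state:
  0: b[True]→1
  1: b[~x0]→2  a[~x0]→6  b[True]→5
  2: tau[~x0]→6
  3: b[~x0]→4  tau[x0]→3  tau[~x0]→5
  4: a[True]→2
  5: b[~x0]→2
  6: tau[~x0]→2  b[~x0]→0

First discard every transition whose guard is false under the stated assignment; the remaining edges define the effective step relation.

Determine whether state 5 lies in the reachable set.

Guard filter leaves 11 enabled edge(s).
Layer 0: {0}
Layer 1: {1}  now seen {0,1}
Layer 2: {2,5,6}  now seen {0,1,2,5,6}
Reachable = {0,1,2,5,6}
trace reaching 5: b·b

Answer: REACHABLE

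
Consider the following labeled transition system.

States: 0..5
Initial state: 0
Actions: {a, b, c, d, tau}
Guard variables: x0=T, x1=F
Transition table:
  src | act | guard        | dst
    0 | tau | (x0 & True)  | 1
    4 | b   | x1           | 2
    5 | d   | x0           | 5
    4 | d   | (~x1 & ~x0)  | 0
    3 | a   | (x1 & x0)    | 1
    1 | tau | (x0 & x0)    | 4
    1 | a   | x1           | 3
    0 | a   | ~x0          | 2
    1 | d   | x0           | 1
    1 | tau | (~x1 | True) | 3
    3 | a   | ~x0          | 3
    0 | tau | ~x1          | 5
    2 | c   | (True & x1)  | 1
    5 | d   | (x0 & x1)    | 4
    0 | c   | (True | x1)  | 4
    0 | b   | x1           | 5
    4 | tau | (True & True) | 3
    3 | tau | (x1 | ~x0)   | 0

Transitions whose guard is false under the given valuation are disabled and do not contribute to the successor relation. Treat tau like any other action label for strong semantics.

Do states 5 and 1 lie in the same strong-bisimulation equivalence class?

Compute ~ classes (split until stable):
  P[0] = {{0,1,2,3,4,5}}
  P[1] = {{0},{1},{2,3},{4},{5}}
stable after 2 split(s): 5 block(s)
class of 5: {5}; class of 1: {1}

Answer: NOT BISIMILAR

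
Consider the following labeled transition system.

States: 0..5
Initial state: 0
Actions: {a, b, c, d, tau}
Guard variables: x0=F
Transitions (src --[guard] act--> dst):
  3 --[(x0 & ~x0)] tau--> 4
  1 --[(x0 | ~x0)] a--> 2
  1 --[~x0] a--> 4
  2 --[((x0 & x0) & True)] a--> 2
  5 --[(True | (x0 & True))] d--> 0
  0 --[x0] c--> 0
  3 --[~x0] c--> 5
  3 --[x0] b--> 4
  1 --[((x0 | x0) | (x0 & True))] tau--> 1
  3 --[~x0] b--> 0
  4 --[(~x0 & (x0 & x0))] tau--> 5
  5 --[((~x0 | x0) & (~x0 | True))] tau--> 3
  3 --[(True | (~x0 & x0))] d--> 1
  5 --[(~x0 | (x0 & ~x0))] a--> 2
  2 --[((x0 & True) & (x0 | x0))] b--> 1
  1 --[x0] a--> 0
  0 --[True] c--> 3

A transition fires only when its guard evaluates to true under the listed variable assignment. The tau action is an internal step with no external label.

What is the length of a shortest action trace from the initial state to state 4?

Breadth-first toward 4:
  Layer 0: {0}
  Layer 1: {3}
  Layer 2: {1,5}
  Layer 3: {2,4}
first hit 4 at d=3 via c·d·a

Answer: 3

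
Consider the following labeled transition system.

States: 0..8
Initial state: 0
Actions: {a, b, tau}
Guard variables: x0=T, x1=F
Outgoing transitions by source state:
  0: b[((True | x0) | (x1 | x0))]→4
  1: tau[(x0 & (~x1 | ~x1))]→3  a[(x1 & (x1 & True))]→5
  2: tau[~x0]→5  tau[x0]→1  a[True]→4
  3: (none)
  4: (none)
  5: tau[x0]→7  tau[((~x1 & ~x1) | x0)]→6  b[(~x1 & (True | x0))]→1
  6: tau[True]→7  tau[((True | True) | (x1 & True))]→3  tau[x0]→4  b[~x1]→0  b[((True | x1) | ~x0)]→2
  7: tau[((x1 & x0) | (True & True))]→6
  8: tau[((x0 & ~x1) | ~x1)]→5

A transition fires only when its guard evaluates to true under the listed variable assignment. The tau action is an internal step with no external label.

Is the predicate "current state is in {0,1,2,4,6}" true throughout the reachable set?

Answer: INVARIANT HOLDS

Trace:
Allowed set {0,1,2,4,6}
R = {0,4}
  0: ok
  4: ok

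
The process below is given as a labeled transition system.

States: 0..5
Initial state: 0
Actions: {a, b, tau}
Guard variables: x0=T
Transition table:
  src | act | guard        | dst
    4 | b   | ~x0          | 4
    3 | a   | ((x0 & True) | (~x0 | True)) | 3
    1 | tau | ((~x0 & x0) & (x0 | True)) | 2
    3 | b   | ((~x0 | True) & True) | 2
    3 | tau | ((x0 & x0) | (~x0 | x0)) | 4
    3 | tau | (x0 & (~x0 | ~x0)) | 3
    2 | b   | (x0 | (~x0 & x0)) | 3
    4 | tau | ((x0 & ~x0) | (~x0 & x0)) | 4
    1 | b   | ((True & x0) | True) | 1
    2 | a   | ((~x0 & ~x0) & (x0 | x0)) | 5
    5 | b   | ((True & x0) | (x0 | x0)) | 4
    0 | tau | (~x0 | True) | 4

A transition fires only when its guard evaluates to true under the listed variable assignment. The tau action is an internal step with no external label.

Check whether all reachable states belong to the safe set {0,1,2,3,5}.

Answer: INVARIANT VIOLATED at state 4

Analysis:
Allowed set {0,1,2,3,5}
R = {0,4}
  0: ✓
  4: ✗ unsafe
counterexample path to 4: tau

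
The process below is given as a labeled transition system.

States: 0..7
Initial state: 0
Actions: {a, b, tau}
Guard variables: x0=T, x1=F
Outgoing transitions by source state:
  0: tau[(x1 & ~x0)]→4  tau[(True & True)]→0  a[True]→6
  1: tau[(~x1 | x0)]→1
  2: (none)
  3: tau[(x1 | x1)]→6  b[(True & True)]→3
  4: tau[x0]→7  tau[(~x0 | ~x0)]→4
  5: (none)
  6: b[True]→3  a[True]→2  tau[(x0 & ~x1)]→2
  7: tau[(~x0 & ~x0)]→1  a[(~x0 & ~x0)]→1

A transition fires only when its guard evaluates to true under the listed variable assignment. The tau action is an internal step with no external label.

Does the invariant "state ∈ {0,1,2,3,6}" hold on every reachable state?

Safe = {0,1,2,3,6}
R = {0,2,3,6}
  0: safe
  2: safe
  3: safe
  6: safe

Answer: INVARIANT HOLDS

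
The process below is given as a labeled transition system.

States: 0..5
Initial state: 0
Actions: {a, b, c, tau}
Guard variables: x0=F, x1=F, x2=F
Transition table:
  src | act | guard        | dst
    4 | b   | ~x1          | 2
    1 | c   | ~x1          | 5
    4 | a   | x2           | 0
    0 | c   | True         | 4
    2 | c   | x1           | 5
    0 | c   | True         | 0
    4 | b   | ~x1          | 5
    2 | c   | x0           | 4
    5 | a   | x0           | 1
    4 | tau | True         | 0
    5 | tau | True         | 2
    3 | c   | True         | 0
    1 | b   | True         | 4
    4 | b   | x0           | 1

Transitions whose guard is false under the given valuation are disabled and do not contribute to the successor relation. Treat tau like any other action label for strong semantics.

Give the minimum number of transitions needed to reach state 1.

BFS to 1:
  Layer 0: {0}
  Layer 1: {4}
  Layer 2: {2,5}
1 never appears.

Answer: UNREACHABLE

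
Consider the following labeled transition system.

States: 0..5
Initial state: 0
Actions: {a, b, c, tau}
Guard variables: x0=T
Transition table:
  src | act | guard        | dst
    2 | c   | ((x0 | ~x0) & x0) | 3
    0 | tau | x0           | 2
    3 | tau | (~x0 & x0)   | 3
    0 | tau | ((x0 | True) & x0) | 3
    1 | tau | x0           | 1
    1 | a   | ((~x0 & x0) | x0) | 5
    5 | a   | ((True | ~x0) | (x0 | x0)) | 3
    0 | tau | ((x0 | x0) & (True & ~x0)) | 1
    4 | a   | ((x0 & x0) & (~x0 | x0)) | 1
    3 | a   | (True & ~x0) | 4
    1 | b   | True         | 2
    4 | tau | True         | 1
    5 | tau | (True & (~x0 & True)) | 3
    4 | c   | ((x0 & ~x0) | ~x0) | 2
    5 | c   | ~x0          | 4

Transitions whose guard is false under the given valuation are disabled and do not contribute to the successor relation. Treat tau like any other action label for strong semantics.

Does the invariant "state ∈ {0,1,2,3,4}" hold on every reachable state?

Answer: INVARIANT HOLDS

Trace:
Safe = {0,1,2,3,4}
R = {0,2,3}
  0: safe
  2: safe
  3: safe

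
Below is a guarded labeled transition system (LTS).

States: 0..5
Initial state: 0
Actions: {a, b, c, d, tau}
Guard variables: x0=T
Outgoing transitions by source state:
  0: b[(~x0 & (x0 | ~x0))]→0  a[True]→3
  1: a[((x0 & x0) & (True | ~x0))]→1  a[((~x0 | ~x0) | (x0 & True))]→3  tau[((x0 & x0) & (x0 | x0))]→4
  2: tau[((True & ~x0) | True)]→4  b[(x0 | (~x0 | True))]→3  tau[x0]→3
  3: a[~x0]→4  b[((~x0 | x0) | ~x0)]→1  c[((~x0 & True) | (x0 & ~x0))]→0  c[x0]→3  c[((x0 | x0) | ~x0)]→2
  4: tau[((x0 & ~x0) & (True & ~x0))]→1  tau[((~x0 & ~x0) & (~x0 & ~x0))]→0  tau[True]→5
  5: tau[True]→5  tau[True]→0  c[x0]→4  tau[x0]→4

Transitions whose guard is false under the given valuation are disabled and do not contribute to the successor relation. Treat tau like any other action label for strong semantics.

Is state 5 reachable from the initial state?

Answer: REACHABLE

Analysis:
Guard filter leaves 15 enabled edge(s).
L0 = {0}
L1 = {3}  total {0,3}
L2 = {1,2}  total {0,1,2,3}
L3 = {4}  total {0,1,2,3,4}
L4 = {5}  total {0,1,2,3,4,5}
R = {0,1,2,3,4,5}
witness 5: a·b·tau·tau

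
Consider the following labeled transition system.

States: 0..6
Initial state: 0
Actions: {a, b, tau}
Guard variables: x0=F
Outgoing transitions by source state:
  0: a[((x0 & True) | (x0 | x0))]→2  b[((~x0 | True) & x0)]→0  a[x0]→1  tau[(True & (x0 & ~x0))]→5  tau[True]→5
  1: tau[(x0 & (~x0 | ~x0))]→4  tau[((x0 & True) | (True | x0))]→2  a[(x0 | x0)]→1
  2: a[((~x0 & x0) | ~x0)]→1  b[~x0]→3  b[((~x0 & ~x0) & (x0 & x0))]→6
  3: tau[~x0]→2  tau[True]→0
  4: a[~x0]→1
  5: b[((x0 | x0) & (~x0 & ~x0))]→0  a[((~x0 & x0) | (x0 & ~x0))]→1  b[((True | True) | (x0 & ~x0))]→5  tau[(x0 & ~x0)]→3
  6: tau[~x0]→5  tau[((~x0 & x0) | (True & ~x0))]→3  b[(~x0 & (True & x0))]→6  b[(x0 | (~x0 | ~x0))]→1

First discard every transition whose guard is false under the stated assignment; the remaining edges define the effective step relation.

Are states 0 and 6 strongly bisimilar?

Compute ~ classes (split until stable):
  P[0] = {{0,1,2,3,4,5,6}}
  P[1] = {{0,1,3},{2},{4},{5},{6}}
  P[2] = {{0},{1},{2},{3},{4},{5},{6}}
Fixed point at round 3; 7 class(es).
0∈{0}, 6∈{6}

Answer: NOT BISIMILAR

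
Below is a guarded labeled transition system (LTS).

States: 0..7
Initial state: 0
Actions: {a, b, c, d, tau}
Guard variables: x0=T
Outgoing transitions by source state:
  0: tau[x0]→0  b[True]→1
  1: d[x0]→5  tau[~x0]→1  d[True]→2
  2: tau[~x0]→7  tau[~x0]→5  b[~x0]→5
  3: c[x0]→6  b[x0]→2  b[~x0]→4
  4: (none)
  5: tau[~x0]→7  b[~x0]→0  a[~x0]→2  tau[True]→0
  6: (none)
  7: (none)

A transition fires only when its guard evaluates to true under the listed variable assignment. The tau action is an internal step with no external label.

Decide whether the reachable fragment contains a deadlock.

Reachable = {0,1,2,5}
  0: b→1  tau→0  [2 exit(s)]
  1: d→2  d→5  [2 exit(s)]
  2: ∅  [deadlock]
  5: tau→0  [1 exit(s)]
Path to 2: b·d

Answer: DEADLOCK at state 2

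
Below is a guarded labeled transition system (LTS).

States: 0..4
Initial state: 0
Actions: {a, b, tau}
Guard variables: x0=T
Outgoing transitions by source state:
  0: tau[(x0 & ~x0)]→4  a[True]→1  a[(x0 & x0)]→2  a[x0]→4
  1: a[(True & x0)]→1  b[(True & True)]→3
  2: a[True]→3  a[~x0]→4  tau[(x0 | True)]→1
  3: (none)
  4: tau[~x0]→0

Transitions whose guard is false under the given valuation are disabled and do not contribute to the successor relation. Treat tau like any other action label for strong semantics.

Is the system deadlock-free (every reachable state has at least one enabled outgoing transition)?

Answer: DEADLOCK at state 3

Trace:
Reach set: {0,1,2,3,4}
  0: a→1  a→2  a→4  [3 out]
  1: a→1  b→3  [2 out]
  2: a→3  tau→1  [2 out]
  3: ∅  [no exit]
  4: ∅  [no exit]
Path to 3: a·b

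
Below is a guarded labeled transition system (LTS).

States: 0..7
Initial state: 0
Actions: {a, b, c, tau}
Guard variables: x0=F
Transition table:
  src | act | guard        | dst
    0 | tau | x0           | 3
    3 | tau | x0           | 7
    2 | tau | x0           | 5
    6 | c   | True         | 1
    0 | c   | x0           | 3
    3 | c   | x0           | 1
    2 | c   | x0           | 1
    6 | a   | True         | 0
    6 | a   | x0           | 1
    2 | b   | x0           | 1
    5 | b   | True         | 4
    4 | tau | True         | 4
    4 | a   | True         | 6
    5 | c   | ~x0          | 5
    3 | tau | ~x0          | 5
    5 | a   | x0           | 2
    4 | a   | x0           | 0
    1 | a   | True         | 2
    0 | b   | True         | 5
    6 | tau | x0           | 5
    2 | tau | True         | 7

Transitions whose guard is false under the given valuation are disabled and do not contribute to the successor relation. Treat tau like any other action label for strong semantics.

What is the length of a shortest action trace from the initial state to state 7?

Answer: 6

Working:
Breadth-first toward 7:
  Layer 0: {0}
  Layer 1: {5}
  Layer 2: {4}
  Layer 3: {6}
  Layer 4: {1}
  Layer 5: {2}
  Layer 6: {7}
first hit 7 at d=6 via b·b·a·c·a·tau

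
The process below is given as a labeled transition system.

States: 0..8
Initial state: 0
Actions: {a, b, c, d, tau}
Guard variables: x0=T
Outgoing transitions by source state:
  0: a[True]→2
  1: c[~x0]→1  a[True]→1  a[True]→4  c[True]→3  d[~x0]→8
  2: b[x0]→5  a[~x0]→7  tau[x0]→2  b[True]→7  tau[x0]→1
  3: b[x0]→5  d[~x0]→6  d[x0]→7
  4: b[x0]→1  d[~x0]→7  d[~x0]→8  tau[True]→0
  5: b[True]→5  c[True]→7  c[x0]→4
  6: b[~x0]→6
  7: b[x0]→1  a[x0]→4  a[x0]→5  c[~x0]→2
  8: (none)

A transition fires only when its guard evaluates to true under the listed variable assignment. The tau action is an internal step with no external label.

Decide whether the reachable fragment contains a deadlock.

Answer: DEADLOCK-FREE

Trace:
Reach set: {0,1,2,3,4,5,7}
  0: a→2  [1 exit(s)]
  1: a→1  a→4  c→3  [3 exit(s)]
  2: b→5  b→7  tau→1  tau→2  [4 exit(s)]
  3: b→5  d→7  [2 exit(s)]
  4: b→1  tau→0  [2 exit(s)]
  5: b→5  c→4  c→7  [3 exit(s)]
  7: a→4  a→5  b→1  [3 exit(s)]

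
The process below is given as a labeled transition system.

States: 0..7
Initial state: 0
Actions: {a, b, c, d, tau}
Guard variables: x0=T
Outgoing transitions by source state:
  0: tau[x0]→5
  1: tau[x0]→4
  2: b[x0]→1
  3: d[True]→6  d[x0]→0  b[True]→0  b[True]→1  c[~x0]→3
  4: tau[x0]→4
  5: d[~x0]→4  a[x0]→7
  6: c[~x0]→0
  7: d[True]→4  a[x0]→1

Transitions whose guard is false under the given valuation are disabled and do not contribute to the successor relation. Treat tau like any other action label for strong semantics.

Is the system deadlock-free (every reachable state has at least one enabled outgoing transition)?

Reachable = {0,1,4,5,7}
  0: tau→5  [1 exit(s)]
  1: tau→4  [1 exit(s)]
  4: tau→4  [1 exit(s)]
  5: a→7  [1 exit(s)]
  7: a→1  d→4  [2 exit(s)]

Answer: DEADLOCK-FREE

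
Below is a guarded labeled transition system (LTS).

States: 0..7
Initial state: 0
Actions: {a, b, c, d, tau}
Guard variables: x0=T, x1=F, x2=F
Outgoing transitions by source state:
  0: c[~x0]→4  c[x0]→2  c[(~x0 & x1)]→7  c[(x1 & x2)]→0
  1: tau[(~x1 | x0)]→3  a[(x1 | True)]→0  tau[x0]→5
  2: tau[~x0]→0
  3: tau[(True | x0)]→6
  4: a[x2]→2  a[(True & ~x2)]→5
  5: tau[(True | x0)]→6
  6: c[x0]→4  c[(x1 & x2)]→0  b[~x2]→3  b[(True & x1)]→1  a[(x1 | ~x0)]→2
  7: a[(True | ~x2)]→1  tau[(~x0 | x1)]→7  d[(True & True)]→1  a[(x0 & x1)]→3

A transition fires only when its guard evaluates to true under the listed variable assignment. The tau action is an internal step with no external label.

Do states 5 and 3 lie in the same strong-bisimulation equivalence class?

Answer: BISIMILAR

Working:
Refine partition for ~:
  P[0] = {{0,1,2,3,4,5,6,7}}
  P[1] = {{0},{1},{2},{3,5},{4},{6},{7}}
Fixed point at round 2; 7 class(es).
5∈{3,5}, 3∈{3,5}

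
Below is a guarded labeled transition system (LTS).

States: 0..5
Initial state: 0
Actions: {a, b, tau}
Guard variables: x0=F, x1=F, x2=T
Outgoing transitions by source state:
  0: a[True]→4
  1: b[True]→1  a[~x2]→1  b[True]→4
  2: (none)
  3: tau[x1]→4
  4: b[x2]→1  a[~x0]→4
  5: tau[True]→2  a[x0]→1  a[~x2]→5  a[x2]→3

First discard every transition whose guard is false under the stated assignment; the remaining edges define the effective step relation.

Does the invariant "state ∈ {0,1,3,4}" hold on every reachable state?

Answer: INVARIANT HOLDS

Trace:
Safe = {0,1,3,4}
Reach set: {0,1,4}
  0: ok
  1: ok
  4: ok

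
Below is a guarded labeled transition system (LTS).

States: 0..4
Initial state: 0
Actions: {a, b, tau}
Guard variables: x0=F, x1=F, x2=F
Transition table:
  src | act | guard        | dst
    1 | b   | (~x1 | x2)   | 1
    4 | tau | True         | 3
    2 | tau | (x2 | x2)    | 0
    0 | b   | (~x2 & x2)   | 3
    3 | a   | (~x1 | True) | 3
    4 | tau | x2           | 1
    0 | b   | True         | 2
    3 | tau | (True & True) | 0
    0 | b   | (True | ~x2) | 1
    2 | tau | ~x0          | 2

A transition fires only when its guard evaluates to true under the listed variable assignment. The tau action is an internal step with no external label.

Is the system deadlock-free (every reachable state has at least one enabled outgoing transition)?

Answer: DEADLOCK-FREE

Trace:
R = {0,1,2}
  0: b→1  b→2  [2 exit(s)]
  1: b→1  [1 exit(s)]
  2: tau→2  [1 exit(s)]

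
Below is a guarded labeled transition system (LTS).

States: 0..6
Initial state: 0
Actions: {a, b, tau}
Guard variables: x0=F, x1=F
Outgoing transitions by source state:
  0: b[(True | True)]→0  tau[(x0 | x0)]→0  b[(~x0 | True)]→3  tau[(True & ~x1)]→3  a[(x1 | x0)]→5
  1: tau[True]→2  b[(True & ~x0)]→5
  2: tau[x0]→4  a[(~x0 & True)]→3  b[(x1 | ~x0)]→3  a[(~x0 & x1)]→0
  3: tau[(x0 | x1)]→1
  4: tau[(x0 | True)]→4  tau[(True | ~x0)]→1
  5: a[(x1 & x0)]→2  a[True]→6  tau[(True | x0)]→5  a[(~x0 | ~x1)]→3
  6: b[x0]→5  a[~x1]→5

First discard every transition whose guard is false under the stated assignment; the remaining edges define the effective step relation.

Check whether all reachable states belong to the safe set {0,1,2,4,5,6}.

Answer: INVARIANT VIOLATED at state 3

Trace:
Inv-set: {0,1,2,4,5,6}
Reachable = {0,3}
  0: ok
  3: outside
counterexample path to 3: b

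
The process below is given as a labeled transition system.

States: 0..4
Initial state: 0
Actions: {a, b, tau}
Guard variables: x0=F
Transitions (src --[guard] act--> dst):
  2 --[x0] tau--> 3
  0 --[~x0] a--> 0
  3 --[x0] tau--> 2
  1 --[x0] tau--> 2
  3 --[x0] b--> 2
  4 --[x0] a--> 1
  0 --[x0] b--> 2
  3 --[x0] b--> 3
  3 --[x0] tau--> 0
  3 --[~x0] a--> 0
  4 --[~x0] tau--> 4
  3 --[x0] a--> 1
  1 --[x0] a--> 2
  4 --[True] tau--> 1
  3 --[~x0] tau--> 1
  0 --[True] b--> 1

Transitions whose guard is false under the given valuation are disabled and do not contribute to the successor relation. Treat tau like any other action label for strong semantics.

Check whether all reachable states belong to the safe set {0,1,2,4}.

Answer: INVARIANT HOLDS

Analysis:
Allowed set {0,1,2,4}
Reach set: {0,1}
  0: ✓
  1: ✓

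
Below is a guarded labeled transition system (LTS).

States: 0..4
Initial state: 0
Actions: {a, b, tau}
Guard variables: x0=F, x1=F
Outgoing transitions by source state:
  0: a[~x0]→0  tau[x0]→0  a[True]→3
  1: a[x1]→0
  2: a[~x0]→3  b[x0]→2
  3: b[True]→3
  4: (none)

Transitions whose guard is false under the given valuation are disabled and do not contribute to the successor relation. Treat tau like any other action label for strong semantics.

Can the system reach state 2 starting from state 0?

Answer: UNREACHABLE

Analysis:
4 transition(s) survive guard evaluation.
L0 = {0}
L1 = {3}  total {0,3}
Reachable = {0,3}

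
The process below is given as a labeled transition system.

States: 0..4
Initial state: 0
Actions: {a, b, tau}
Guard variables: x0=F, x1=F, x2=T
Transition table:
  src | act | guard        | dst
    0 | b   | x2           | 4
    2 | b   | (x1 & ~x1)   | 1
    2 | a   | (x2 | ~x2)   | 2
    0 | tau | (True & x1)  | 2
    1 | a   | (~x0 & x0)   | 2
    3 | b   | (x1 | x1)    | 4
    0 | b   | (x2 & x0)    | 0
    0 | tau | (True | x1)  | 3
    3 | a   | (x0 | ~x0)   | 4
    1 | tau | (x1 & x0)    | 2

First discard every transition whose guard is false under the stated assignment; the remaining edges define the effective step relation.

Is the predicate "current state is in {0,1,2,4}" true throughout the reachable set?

Safe = {0,1,2,4}
Reachable = {0,3,4}
  0: safe
  3: VIOLATES
  4: safe
counterexample path to 3: tau

Answer: INVARIANT VIOLATED at state 3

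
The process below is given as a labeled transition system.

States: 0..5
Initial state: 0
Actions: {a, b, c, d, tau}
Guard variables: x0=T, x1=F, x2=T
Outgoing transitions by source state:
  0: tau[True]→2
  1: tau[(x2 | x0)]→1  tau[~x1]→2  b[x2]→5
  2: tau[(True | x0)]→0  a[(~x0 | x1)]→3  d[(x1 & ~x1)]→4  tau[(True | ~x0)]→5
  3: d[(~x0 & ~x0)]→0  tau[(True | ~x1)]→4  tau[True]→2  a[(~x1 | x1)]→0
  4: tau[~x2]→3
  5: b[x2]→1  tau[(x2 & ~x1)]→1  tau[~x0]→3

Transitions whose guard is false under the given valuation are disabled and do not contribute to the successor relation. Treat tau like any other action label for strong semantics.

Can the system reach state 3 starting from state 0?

After dropping false guards: 11 live edges.
L0 = {0}
L1 = {2}  total {0,2}
L2 = {5}  total {0,2,5}
L3 = {1}  total {0,1,2,5}
R = {0,1,2,5}

Answer: UNREACHABLE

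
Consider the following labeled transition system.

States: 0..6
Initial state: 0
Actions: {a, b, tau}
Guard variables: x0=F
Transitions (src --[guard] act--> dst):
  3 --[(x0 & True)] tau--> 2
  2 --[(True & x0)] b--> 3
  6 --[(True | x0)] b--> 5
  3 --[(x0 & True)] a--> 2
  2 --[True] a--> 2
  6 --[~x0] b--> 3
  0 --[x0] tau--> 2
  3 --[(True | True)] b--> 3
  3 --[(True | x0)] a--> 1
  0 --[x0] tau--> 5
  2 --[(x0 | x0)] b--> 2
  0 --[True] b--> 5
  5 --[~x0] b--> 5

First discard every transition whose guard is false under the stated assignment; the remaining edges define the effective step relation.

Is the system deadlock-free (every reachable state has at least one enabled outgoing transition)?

Answer: DEADLOCK-FREE

Working:
Reach set: {0,5}
  0: b→5  [1 exit(s)]
  5: b→5  [1 exit(s)]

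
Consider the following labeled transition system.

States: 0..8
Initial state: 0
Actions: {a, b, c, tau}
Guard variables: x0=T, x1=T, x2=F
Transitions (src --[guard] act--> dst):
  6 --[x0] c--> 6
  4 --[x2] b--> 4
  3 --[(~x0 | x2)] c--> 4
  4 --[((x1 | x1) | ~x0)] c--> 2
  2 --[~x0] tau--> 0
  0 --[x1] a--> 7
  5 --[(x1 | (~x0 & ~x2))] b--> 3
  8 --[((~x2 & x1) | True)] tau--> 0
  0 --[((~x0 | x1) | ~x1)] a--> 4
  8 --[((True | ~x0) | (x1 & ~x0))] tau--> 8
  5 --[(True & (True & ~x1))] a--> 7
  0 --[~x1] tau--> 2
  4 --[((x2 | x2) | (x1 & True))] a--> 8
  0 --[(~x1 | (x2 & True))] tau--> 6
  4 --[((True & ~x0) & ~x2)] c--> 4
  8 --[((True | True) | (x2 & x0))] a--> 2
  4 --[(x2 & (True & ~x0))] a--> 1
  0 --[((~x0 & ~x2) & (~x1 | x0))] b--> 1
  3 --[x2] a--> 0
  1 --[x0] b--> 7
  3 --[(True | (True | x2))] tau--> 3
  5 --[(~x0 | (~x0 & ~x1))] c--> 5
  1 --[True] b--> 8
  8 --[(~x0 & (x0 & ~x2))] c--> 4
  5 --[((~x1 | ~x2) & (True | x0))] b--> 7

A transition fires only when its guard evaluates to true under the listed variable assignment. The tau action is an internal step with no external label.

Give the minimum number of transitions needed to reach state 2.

Breadth-first toward 2:
  depth 0: {0}
  depth 1: {4,7}
  depth 2: {2,8}
depth(2)=2, e.g. a·c

Answer: 2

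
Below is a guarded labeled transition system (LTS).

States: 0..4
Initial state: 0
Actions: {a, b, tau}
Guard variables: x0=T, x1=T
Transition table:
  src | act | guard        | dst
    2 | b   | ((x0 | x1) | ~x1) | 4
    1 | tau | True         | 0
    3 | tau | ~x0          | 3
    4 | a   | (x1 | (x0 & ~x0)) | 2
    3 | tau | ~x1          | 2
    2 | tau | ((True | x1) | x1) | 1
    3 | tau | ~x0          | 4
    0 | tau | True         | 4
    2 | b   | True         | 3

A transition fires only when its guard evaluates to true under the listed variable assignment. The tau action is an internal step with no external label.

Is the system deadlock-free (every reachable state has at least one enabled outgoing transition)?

Answer: DEADLOCK at state 3

Working:
Reachable = {0,1,2,3,4}
  0: tau→4  [1 out]
  1: tau→0  [1 out]
  2: b→3  b→4  tau→1  [3 out]
  3: ∅  [no exit]
  4: a→2  [1 out]
trace reaching 3: tau·a·b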